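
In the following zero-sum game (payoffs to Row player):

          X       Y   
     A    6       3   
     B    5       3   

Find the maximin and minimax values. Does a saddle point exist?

Maximin = 3, Minimax = 3, Saddle: True

Work:
Row minimums: [3, 3] → maximin = 3
Column maximums: [6, 3] → minimax = 3
Saddle point exists! Game value = 3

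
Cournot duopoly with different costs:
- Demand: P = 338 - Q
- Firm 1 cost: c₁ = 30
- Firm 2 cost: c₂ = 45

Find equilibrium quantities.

q₁* = 107.67, q₂* = 92.67

Work:
Reaction: q₁ = (338 - 30 - q₂)/2
Reaction: q₂ = (338 - 45 - q₁)/2
Solve simultaneously:
q₁* = (338 - 2×30 + 45)/3 = 107.67
q₂* = (338 - 2×45 + 30)/3 = 92.67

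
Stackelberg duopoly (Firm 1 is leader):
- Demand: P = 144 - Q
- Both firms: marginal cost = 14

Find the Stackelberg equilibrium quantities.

q₁* (leader) = 65.0, q₂* (follower) = 32.5

Work:
Follower's reaction: q₂ = (a - c - q₁)/2
Leader substitutes: π₁ = q₁·(a - q₁ - (a-c-q₁)/2 - c)
FOC: q₁* = (144 - 14)/2 = 65.00
Then: q₂* = (144 - 14 - 65.0)/2 = 32.50
Leader has first-mover advantage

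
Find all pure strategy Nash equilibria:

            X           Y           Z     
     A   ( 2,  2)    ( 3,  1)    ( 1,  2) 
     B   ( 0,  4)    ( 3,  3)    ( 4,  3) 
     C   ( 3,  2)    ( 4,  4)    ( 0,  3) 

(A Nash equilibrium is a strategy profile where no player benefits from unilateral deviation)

Nash equilibrium: (C, Y)

Work:
Best responses:
  P1 vs X: payoffs [2, 0, 3] → best response C (payoff 3)
  P1 vs Y: payoffs [3, 3, 4] → best response C (payoff 4)
  P1 vs Z: payoffs [1, 4, 0] → best response B (payoff 4)
  P2 vs A: payoffs [2, 1, 2] → best response X/Z (payoff 2)
  P2 vs B: payoffs [4, 3, 3] → best response X (payoff 4)
  P2 vs C: payoffs [2, 4, 3] → best response Y (payoff 4)
Mutual best responses: (C,Y) → Nash equilibria.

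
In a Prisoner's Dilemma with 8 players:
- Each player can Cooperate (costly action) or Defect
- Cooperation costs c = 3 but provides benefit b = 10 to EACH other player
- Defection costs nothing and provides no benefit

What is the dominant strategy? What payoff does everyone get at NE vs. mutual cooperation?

Dominant: Defect; NE payoff = 0; Coop payoff = 67

Work:
Defect dominates (saves cost c = 3, benefit to others is external)
NE: All defect → everyone gets 0
If all cooperate: each receives (7)×10 - 3 = 67
Social dilemma: 67 > 0 but NE gives 0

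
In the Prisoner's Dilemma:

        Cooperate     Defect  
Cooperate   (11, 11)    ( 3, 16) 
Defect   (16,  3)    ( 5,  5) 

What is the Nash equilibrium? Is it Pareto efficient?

(Defect, Defect) is NE; not Pareto efficient

Work:
Defect dominates Cooperate for both players:
If P2 cooperates: Defect (16) > Cooperate (11)
If P2 defects: Defect (5) > Cooperate (3)
NE: (Defect, Defect) with payoff (5, 5)
But (Cooperate, Cooperate) = (11, 11) Pareto dominates (5, 5)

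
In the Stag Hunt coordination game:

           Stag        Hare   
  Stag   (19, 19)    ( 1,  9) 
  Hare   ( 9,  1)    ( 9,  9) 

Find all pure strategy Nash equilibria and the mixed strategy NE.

Pure NE: (Stag, Stag) and (Hare, Hare); Mixed NE: p = 0.4444, q = 0.4444

Work:
Check pure NE:
(Stag, Stag): (19, 19) - no unilateral deviation beneficial
(Hare, Hare): (9, 9) - no unilateral deviation beneficial
Mixed NE: P1 plays Stag with p = 0.4444, P2 plays Stag with q = 0.4444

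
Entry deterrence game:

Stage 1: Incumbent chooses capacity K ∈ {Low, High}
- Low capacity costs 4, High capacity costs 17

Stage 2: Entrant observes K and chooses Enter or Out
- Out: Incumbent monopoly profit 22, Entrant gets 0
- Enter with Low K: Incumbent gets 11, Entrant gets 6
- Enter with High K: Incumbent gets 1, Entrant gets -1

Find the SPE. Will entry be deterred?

SPE: (Low, Enter|Low, Out|High); Entry not deterred. Incumbent net profit = 7, Entrant gets 6

Work:
After Low K: Entrant enters (6 > 0)
After High K: Entrant stays out (-1 < 0)
Incumbent: Low → 11−4=7, High → 22−17=5
Incumbent chooses Low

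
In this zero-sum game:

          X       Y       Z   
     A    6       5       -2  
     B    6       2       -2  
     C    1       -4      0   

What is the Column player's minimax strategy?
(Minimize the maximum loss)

Column should play Z, value = 0

Work:
Column player minimizes Row's maximum payoff:
Column X: max payoff to Row = 6
Column Y: max payoff to Row = 5
Column Z: max payoff to Row = 0
Minimum is 0, achieved by column Z.
Minimax strategy: Z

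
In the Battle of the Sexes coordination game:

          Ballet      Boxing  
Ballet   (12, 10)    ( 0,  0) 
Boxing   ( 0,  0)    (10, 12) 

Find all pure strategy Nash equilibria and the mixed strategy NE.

Pure NE: (Ballet, Ballet) and (Boxing, Boxing); Mixed NE: p = 0.5455, q = 0.4545

Work:
Check pure NE:
(Ballet, Ballet): (12, 10) - no unilateral deviation beneficial
(Boxing, Boxing): (10, 12) - no unilateral deviation beneficial
Mixed NE: P1 plays Ballet with p = 0.5455, P2 plays Ballet with q = 0.4545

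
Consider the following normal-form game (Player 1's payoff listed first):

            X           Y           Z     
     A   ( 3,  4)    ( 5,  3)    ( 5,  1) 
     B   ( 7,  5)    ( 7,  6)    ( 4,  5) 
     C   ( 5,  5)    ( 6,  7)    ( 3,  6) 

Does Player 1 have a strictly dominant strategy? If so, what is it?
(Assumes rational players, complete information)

No strictly dominant strategy exists for Player 1

Work:
A strategy strictly dominates another if it gives a strictly higher payoff against every opponent action. Compare each pair of P1's strategies column-by-column:
  A vs B: [3 vs 7, 5 vs 7, 5 vs 4] → A does not strictly dominate B (column X: 3 ≤ 7)
  A vs C: [3 vs 5, 5 vs 6, 5 vs 3] → A does not strictly dominate C (column X: 3 ≤ 5)
  B vs A: [7 vs 3, 7 vs 5, 4 vs 5] → B does not strictly dominate A (column Z: 4 ≤ 5)
  B vs C: [7 vs 5, 7 vs 6, 4 vs 3] → B strictly dominates C
  C vs A: [5 vs 3, 6 vs 5, 3 vs 5] → C does not strictly dominate A (column Z: 3 ≤ 5)
  C vs B: [5 vs 7, 6 vs 7, 3 vs 4] → C does not strictly dominate B (column X: 5 ≤ 7)
No single strategy strictly dominates all others → no strictly dominant strategy.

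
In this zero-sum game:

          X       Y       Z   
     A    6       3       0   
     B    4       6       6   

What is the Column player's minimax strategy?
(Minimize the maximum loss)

Column should play X or Y or Z (all achieve the minimum), value = 6

Work:
Column player minimizes Row's maximum payoff:
Column X: max payoff to Row = 6
Column Y: max payoff to Row = 6
Column Z: max payoff to Row = 6
Minimum is 6, achieved by columns X, Y, Z (tied).
Each of X or Y or Z is a minimax strategy.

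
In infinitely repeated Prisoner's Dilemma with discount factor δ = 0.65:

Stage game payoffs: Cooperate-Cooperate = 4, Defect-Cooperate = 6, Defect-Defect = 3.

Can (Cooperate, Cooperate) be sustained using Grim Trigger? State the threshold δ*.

δ* = 0.6667; since δ = 0.65 < 0.6667, cooperation cannot be sustained

Work:
For Grim Trigger:
Cooperate forever: 4/(1-δ)
Defect then punished: 6 + 3·δ/(1-δ)
Need: 4/(1-δ) ≥ 6 + 3·δ/(1-δ)
Solving: δ ≥ (T-R)/(T-P) = (6-4)/(6-3) = 0.6667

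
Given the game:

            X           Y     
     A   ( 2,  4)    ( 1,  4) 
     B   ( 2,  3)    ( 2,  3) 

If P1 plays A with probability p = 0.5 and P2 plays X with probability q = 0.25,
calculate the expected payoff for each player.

E[P1] = 1.625, E[P2] = 3.5

Work:
E[P1] = p·q·π₁(A,X) + p·(1-q)·π₁(A,Y) + (1-p)·q·π₁(B,X) + (1-p)·(1-q)·π₁(B,Y)
= 0.5·0.25·2 + 0.5·0.75·1 + 0.5·0.25·2 + 0.5·0.75·2
= 1.625

E[P2] = 3.5 (similar calculation)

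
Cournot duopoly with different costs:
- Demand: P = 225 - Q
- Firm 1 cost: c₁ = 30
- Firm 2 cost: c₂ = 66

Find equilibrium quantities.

q₁* = 77.0, q₂* = 41.0

Work:
Reaction: q₁ = (225 - 30 - q₂)/2
Reaction: q₂ = (225 - 66 - q₁)/2
Solve simultaneously:
q₁* = (225 - 2×30 + 66)/3 = 77.0
q₂* = (225 - 2×66 + 30)/3 = 41.0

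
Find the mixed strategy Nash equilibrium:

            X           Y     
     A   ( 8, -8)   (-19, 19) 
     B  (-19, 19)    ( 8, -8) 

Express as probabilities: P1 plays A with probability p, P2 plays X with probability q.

p = 0.5, q = 0.5

Work:
Find probabilities that make opponent indifferent:
P2 chooses q to make P1 indifferent between A and B
P1 chooses p to make P2 indifferent between X and Y
Mixed NE: P1 plays (A: 0.5, B: 0.5), P2 plays (X: 0.5, Y: 0.5)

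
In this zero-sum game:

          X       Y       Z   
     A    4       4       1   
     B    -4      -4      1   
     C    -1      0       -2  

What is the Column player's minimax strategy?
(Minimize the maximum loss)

Column should play Z, value = 1

Work:
Column player minimizes Row's maximum payoff:
Column X: max payoff to Row = 4
Column Y: max payoff to Row = 4
Column Z: max payoff to Row = 1
Minimum is 1, achieved by column Z.
Minimax strategy: Z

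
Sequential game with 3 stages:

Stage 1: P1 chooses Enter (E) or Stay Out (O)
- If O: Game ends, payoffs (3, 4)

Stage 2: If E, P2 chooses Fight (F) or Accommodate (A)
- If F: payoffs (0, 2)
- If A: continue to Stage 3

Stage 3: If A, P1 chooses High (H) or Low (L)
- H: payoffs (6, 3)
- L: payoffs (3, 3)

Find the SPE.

SPE: (E, A, H); Outcome (6, 3)

Work:
Stage 3: P1 chooses H (6 vs 3)
Stage 2: P2: F->2, A->3 (anticipating H). Choose A
Stage 1: P1: O->3, E->6 (anticipating A, H). Choose E
SPE path: E -> A -> H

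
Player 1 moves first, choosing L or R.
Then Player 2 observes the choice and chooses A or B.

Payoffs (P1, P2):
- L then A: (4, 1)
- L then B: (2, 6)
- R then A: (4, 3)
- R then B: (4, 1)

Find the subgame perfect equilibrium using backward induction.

P1 plays R, P2 plays B after L and A after R; Payoff (4, 3)

Work:
Backward induction:
After L: P2 chooses B → P1 gets 2
After R: P2 chooses A → P1 gets 4
P1 chooses R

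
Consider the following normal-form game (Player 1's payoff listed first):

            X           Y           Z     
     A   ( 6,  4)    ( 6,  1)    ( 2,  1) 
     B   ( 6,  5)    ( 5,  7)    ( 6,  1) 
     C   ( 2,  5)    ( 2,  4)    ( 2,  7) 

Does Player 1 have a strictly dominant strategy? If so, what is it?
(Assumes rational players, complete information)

No strictly dominant strategy exists for Player 1

Work:
A strategy strictly dominates another if it gives a strictly higher payoff against every opponent action. Compare each pair of P1's strategies column-by-column:
  A vs B: [6 vs 6, 6 vs 5, 2 vs 6] → A does not strictly dominate B (column X: 6 ≤ 6)
  A vs C: [6 vs 2, 6 vs 2, 2 vs 2] → A does not strictly dominate C (column Z: 2 ≤ 2)
  B vs A: [6 vs 6, 5 vs 6, 6 vs 2] → B does not strictly dominate A (column X: 6 ≤ 6)
  B vs C: [6 vs 2, 5 vs 2, 6 vs 2] → B strictly dominates C
  C vs A: [2 vs 6, 2 vs 6, 2 vs 2] → C does not strictly dominate A (column X: 2 ≤ 6)
  C vs B: [2 vs 6, 2 vs 5, 2 vs 6] → C does not strictly dominate B (column X: 2 ≤ 6)
No single strategy strictly dominates all others → no strictly dominant strategy.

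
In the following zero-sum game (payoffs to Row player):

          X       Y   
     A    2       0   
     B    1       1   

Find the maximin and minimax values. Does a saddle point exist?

Maximin = 1, Minimax = 1, Saddle: True

Work:
Row minimums: [0, 1] → maximin = 1
Column maximums: [2, 1] → minimax = 1
Saddle point exists! Game value = 1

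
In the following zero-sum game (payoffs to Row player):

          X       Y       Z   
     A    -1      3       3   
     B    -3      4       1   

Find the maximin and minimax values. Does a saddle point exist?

Maximin = -1, Minimax = -1, Saddle: True

Work:
Row minimums: [-1, -3] → maximin = -1
Column maximums: [-1, 4, 3] → minimax = -1
Saddle point exists! Game value = -1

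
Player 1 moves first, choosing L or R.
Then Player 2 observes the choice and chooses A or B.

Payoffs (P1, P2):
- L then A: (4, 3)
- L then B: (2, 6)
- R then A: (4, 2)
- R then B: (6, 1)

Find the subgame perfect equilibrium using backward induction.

P1 plays R, P2 plays B after L and A after R; Payoff (4, 2)

Work:
Backward induction:
After L: P2 chooses B → P1 gets 2
After R: P2 chooses A → P1 gets 4
P1 chooses R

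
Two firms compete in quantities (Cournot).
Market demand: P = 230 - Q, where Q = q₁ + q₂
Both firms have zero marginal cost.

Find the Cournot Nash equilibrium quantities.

q₁* = q₂* = 76.67; P* = 76.67

Work:
Profit: π_i = P·q_i = (a - q_i - q_j)·q_i
FOC: ∂π_i/∂q_i = a - 2q_i - q_j = 0
Reaction function: q_i = (230 - q_j)/2
Symmetry: q* = 230/3 = 76.67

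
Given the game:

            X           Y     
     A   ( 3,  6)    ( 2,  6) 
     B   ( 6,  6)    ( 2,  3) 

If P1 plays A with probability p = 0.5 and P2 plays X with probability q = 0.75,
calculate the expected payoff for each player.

E[P1] = 3.875, E[P2] = 5.625

Work:
E[P1] = p·q·π₁(A,X) + p·(1-q)·π₁(A,Y) + (1-p)·q·π₁(B,X) + (1-p)·(1-q)·π₁(B,Y)
= 0.5·0.75·3 + 0.5·0.25·2 + 0.5·0.75·6 + 0.5·0.25·2
= 3.875

E[P2] = 5.625 (similar calculation)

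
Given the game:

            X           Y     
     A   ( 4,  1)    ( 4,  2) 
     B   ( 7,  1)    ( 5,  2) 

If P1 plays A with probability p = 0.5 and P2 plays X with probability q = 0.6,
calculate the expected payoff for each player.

E[P1] = 5.1, E[P2] = 1.4

Work:
E[P1] = p·q·π₁(A,X) + p·(1-q)·π₁(A,Y) + (1-p)·q·π₁(B,X) + (1-p)·(1-q)·π₁(B,Y)
= 0.5·0.6·4 + 0.5·0.4·4 + 0.5·0.6·7 + 0.5·0.4·5
= 5.1

E[P2] = 1.4 (similar calculation)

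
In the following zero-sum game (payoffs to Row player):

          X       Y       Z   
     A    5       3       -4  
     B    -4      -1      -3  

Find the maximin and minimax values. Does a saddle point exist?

Maximin = -4, Minimax = -3, Saddle: False

Work:
Row minimums: [-4, -4] → maximin = -4
Column maximums: [5, 3, -3] → minimax = -3
No saddle point (maximin ≠ minimax). Mixed strategy needed.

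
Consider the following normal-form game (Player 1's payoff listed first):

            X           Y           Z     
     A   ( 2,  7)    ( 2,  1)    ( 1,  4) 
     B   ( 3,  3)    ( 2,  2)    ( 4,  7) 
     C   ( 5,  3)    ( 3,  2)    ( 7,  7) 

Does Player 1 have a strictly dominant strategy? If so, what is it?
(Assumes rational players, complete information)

Yes, Player 1's strictly dominant strategy is C

Work:
A strategy strictly dominates another if it gives a strictly higher payoff against every opponent action. Compare each pair of P1's strategies column-by-column:
  A vs B: [2 vs 3, 2 vs 2, 1 vs 4] → A does not strictly dominate B (column X: 2 ≤ 3)
  A vs C: [2 vs 5, 2 vs 3, 1 vs 7] → A does not strictly dominate C (column X: 2 ≤ 5)
  B vs A: [3 vs 2, 2 vs 2, 4 vs 1] → B does not strictly dominate A (column Y: 2 ≤ 2)
  B vs C: [3 vs 5, 2 vs 3, 4 vs 7] → B does not strictly dominate C (column X: 3 ≤ 5)
  C vs A: [5 vs 2, 3 vs 2, 7 vs 1] → C strictly dominates A
  C vs B: [5 vs 3, 3 vs 2, 7 vs 4] → C strictly dominates B
C strictly dominates every other strategy → strictly dominant.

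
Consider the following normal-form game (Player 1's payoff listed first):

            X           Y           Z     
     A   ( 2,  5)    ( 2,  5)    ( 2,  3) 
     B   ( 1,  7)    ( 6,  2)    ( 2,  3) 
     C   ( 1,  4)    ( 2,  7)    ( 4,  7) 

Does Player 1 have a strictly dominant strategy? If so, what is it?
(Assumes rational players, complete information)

No strictly dominant strategy exists for Player 1

Work:
A strategy strictly dominates another if it gives a strictly higher payoff against every opponent action. Compare each pair of P1's strategies column-by-column:
  A vs B: [2 vs 1, 2 vs 6, 2 vs 2] → A does not strictly dominate B (column Y: 2 ≤ 6)
  A vs C: [2 vs 1, 2 vs 2, 2 vs 4] → A does not strictly dominate C (column Y: 2 ≤ 2)
  B vs A: [1 vs 2, 6 vs 2, 2 vs 2] → B does not strictly dominate A (column X: 1 ≤ 2)
  B vs C: [1 vs 1, 6 vs 2, 2 vs 4] → B does not strictly dominate C (column X: 1 ≤ 1)
  C vs A: [1 vs 2, 2 vs 2, 4 vs 2] → C does not strictly dominate A (column X: 1 ≤ 2)
  C vs B: [1 vs 1, 2 vs 6, 4 vs 2] → C does not strictly dominate B (column X: 1 ≤ 1)
No single strategy strictly dominates all others → no strictly dominant strategy.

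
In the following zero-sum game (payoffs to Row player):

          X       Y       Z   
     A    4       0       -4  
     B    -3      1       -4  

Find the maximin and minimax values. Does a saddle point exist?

Maximin = -4, Minimax = -4, Saddle: True

Work:
Row minimums: [-4, -4] → maximin = -4
Column maximums: [4, 1, -4] → minimax = -4
Saddle point exists! Game value = -4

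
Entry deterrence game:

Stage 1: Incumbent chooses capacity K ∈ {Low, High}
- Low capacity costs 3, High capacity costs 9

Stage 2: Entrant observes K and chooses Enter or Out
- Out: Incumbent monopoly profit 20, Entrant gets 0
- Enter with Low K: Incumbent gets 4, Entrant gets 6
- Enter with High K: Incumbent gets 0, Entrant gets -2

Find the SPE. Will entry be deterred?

SPE: (High, Enter|Low, Out|High); Entry deterred. Incumbent net profit = 11

Work:
After Low K: Entrant enters (6 > 0)
After High K: Entrant stays out (-2 < 0)
Incumbent: Low → 4−3=1, High → 20−9=11
Incumbent chooses High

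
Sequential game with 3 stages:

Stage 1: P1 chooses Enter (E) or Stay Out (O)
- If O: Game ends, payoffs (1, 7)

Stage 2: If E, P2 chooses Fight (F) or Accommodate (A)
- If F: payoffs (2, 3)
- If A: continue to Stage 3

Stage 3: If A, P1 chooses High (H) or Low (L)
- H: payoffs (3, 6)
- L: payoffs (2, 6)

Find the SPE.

SPE: (E, A, H); Outcome (3, 6)

Work:
Stage 3: P1 chooses H (3 vs 2)
Stage 2: P2: F->3, A->6 (anticipating H). Choose A
Stage 1: P1: O->1, E->3 (anticipating A, H). Choose E
SPE path: E -> A -> H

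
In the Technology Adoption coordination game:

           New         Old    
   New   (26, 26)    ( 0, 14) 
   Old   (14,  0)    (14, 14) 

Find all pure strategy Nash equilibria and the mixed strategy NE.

Pure NE: (New, New) and (Old, Old); Mixed NE: p = 0.5385, q = 0.5385

Work:
Check pure NE:
(New, New): (26, 26) - no unilateral deviation beneficial
(Old, Old): (14, 14) - no unilateral deviation beneficial
Mixed NE: P1 plays New with p = 0.5385, P2 plays New with q = 0.5385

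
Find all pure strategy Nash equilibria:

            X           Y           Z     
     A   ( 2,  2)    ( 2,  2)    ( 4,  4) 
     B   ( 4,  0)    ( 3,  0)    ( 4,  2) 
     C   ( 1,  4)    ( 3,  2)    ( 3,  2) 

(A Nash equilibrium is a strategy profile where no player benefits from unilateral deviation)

Nash equilibrium: (A, Z), (B, Z)

Work:
Best responses:
  P1 vs X: payoffs [2, 4, 1] → best response B (payoff 4)
  P1 vs Y: payoffs [2, 3, 3] → best response B/C (payoff 3)
  P1 vs Z: payoffs [4, 4, 3] → best response A/B (payoff 4)
  P2 vs A: payoffs [2, 2, 4] → best response Z (payoff 4)
  P2 vs B: payoffs [0, 0, 2] → best response Z (payoff 2)
  P2 vs C: payoffs [4, 2, 2] → best response X (payoff 4)
Mutual best responses: (A,Z), (B,Z) → Nash equilibria.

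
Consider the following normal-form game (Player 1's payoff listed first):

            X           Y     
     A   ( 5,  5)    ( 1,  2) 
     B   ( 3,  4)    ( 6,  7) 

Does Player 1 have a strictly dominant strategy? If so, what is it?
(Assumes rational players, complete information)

No strictly dominant strategy exists for Player 1

Work:
A strategy strictly dominates another if it gives a strictly higher payoff against every opponent action. Compare each pair of P1's strategies column-by-column:
  A vs B: [5 vs 3, 1 vs 6] → A does not strictly dominate B (column Y: 1 ≤ 6)
  B vs A: [3 vs 5, 6 vs 1] → B does not strictly dominate A (column X: 3 ≤ 5)
No single strategy strictly dominates all others → no strictly dominant strategy.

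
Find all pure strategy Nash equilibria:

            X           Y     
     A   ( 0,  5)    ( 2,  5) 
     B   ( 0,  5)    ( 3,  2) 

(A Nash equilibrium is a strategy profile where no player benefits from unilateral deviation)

Nash equilibrium: (A, X), (B, X)

Work:
Best responses:
  P1 vs X: payoffs [0, 0] → best response A/B (payoff 0)
  P1 vs Y: payoffs [2, 3] → best response B (payoff 3)
  P2 vs A: payoffs [5, 5] → best response X/Y (payoff 5)
  P2 vs B: payoffs [5, 2] → best response X (payoff 5)
Mutual best responses: (A,X), (B,X) → Nash equilibria.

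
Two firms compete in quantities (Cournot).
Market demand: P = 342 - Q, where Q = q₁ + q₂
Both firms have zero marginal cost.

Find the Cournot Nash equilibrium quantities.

q₁* = q₂* = 114.0; P* = 114.0

Work:
Profit: π_i = P·q_i = (a - q_i - q_j)·q_i
FOC: ∂π_i/∂q_i = a - 2q_i - q_j = 0
Reaction function: q_i = (342 - q_j)/2
Symmetry: q* = 342/3 = 114.0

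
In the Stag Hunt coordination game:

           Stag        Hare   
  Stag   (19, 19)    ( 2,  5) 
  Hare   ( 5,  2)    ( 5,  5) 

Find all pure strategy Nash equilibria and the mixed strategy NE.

Pure NE: (Stag, Stag) and (Hare, Hare); Mixed NE: p = 0.1765, q = 0.1765

Work:
Check pure NE:
(Stag, Stag): (19, 19) - no unilateral deviation beneficial
(Hare, Hare): (5, 5) - no unilateral deviation beneficial
Mixed NE: P1 plays Stag with p = 0.1765, P2 plays Stag with q = 0.1765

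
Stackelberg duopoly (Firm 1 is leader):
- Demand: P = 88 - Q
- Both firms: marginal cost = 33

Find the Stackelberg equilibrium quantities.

q₁* (leader) = 27.5, q₂* (follower) = 13.75

Work:
Follower's reaction: q₂ = (a - c - q₁)/2
Leader substitutes: π₁ = q₁·(a - q₁ - (a-c-q₁)/2 - c)
FOC: q₁* = (88 - 33)/2 = 27.50
Then: q₂* = (88 - 33 - 27.5)/2 = 13.75
Leader has first-mover advantage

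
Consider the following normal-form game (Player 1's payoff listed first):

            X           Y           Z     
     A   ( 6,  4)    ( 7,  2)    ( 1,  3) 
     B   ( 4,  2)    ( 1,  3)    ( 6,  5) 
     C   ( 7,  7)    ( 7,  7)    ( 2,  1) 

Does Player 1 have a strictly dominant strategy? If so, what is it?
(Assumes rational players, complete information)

No strictly dominant strategy exists for Player 1

Work:
A strategy strictly dominates another if it gives a strictly higher payoff against every opponent action. Compare each pair of P1's strategies column-by-column:
  A vs B: [6 vs 4, 7 vs 1, 1 vs 6] → A does not strictly dominate B (column Z: 1 ≤ 6)
  A vs C: [6 vs 7, 7 vs 7, 1 vs 2] → A does not strictly dominate C (column X: 6 ≤ 7)
  B vs A: [4 vs 6, 1 vs 7, 6 vs 1] → B does not strictly dominate A (column X: 4 ≤ 6)
  B vs C: [4 vs 7, 1 vs 7, 6 vs 2] → B does not strictly dominate C (column X: 4 ≤ 7)
  C vs A: [7 vs 6, 7 vs 7, 2 vs 1] → C does not strictly dominate A (column Y: 7 ≤ 7)
  C vs B: [7 vs 4, 7 vs 1, 2 vs 6] → C does not strictly dominate B (column Z: 2 ≤ 6)
No single strategy strictly dominates all others → no strictly dominant strategy.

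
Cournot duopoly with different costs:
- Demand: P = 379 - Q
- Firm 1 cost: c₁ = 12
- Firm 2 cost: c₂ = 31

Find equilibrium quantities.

q₁* = 128.67, q₂* = 109.67

Work:
Reaction: q₁ = (379 - 12 - q₂)/2
Reaction: q₂ = (379 - 31 - q₁)/2
Solve simultaneously:
q₁* = (379 - 2×12 + 31)/3 = 128.67
q₂* = (379 - 2×31 + 12)/3 = 109.67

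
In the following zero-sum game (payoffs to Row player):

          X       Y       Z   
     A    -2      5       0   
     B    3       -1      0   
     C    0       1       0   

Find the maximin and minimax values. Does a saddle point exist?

Maximin = 0, Minimax = 0, Saddle: True

Work:
Row minimums: [-2, -1, 0] → maximin = 0
Column maximums: [3, 5, 0] → minimax = 0
Saddle point exists! Game value = 0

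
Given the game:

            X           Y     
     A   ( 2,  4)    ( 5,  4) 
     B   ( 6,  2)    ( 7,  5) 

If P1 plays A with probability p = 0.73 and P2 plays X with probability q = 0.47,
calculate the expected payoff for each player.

E[P1] = 4.3838, E[P2] = 3.8893

Work:
E[P1] = p·q·π₁(A,X) + p·(1-q)·π₁(A,Y) + (1-p)·q·π₁(B,X) + (1-p)·(1-q)·π₁(B,Y)
= 0.73·0.47·2 + 0.73·0.53·5 + 0.27·0.47·6 + 0.27·0.53·7
= 4.3838

E[P2] = 3.8893 (similar calculation)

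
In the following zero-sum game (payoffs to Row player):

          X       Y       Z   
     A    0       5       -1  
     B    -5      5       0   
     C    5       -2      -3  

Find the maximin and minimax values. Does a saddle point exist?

Maximin = -1, Minimax = 0, Saddle: False

Work:
Row minimums: [-1, -5, -3] → maximin = -1
Column maximums: [5, 5, 0] → minimax = 0
No saddle point (maximin ≠ minimax). Mixed strategy needed.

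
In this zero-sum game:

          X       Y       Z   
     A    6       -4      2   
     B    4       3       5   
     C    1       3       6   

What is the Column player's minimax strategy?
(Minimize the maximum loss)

Column should play Y, value = 3

Work:
Column player minimizes Row's maximum payoff:
Column X: max payoff to Row = 6
Column Y: max payoff to Row = 3
Column Z: max payoff to Row = 6
Minimum is 3, achieved by column Y.
Minimax strategy: Y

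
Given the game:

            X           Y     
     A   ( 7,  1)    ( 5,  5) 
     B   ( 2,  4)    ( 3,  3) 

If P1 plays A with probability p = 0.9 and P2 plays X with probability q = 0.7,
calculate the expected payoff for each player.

E[P1] = 5.99, E[P2] = 2.35

Work:
E[P1] = p·q·π₁(A,X) + p·(1-q)·π₁(A,Y) + (1-p)·q·π₁(B,X) + (1-p)·(1-q)·π₁(B,Y)
= 0.9·0.7·7 + 0.9·0.3·5 + 0.1·0.7·2 + 0.1·0.3·3
= 5.99

E[P2] = 2.35 (similar calculation)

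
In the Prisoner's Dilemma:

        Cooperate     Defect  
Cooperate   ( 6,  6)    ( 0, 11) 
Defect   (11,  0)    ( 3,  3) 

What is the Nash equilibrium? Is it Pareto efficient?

(Defect, Defect) is NE; not Pareto efficient

Work:
Defect dominates Cooperate for both players:
If P2 cooperates: Defect (11) > Cooperate (6)
If P2 defects: Defect (3) > Cooperate (0)
NE: (Defect, Defect) with payoff (3, 3)
But (Cooperate, Cooperate) = (6, 6) Pareto dominates (3, 3)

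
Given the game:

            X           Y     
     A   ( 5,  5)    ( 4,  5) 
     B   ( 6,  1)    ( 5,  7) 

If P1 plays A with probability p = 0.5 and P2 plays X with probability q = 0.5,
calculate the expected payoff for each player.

E[P1] = 5.0, E[P2] = 4.5

Work:
E[P1] = p·q·π₁(A,X) + p·(1-q)·π₁(A,Y) + (1-p)·q·π₁(B,X) + (1-p)·(1-q)·π₁(B,Y)
= 0.5·0.5·5 + 0.5·0.5·4 + 0.5·0.5·6 + 0.5·0.5·5
= 5.0

E[P2] = 4.5 (similar calculation)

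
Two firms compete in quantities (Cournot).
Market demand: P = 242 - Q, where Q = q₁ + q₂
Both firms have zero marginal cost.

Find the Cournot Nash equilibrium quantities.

q₁* = q₂* = 80.67; P* = 80.67

Work:
Profit: π_i = P·q_i = (a - q_i - q_j)·q_i
FOC: ∂π_i/∂q_i = a - 2q_i - q_j = 0
Reaction function: q_i = (242 - q_j)/2
Symmetry: q* = 242/3 = 80.67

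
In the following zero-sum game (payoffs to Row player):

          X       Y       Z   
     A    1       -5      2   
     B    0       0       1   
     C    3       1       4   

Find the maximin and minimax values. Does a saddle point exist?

Maximin = 1, Minimax = 1, Saddle: True

Work:
Row minimums: [-5, 0, 1] → maximin = 1
Column maximums: [3, 1, 4] → minimax = 1
Saddle point exists! Game value = 1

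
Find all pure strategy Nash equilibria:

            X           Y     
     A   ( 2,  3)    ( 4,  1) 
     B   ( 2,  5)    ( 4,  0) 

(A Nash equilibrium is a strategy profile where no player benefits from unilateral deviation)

Nash equilibrium: (A, X), (B, X)

Work:
Best responses:
  P1 vs X: payoffs [2, 2] → best response A/B (payoff 2)
  P1 vs Y: payoffs [4, 4] → best response A/B (payoff 4)
  P2 vs A: payoffs [3, 1] → best response X (payoff 3)
  P2 vs B: payoffs [5, 0] → best response X (payoff 5)
Mutual best responses: (A,X), (B,X) → Nash equilibria.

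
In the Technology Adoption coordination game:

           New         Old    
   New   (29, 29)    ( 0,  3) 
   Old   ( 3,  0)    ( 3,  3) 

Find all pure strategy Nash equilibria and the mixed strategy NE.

Pure NE: (New, New) and (Old, Old); Mixed NE: p = 0.1034, q = 0.1034

Work:
Check pure NE:
(New, New): (29, 29) - no unilateral deviation beneficial
(Old, Old): (3, 3) - no unilateral deviation beneficial
Mixed NE: P1 plays New with p = 0.1034, P2 plays New with q = 0.1034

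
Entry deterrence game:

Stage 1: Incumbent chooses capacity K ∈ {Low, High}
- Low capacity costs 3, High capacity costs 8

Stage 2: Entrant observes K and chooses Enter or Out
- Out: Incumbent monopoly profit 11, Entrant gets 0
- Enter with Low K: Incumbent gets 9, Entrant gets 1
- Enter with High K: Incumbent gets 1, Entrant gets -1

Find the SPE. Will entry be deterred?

SPE: (Low, Enter|Low, Out|High); Entry not deterred. Incumbent net profit = 6, Entrant gets 1

Work:
After Low K: Entrant enters (1 > 0)
After High K: Entrant stays out (-1 < 0)
Incumbent: Low → 9−3=6, High → 11−8=3
Incumbent chooses Low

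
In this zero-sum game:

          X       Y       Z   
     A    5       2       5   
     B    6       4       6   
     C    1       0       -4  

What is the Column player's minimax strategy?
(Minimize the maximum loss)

Column should play Y, value = 4

Work:
Column player minimizes Row's maximum payoff:
Column X: max payoff to Row = 6
Column Y: max payoff to Row = 4
Column Z: max payoff to Row = 6
Minimum is 4, achieved by column Y.
Minimax strategy: Y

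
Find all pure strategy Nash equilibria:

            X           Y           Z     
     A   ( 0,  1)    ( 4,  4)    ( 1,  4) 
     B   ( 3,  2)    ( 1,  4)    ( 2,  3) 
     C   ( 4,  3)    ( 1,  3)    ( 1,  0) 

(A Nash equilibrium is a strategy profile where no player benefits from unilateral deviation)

Nash equilibrium: (A, Y), (C, X)

Work:
Best responses:
  P1 vs X: payoffs [0, 3, 4] → best response C (payoff 4)
  P1 vs Y: payoffs [4, 1, 1] → best response A (payoff 4)
  P1 vs Z: payoffs [1, 2, 1] → best response B (payoff 2)
  P2 vs A: payoffs [1, 4, 4] → best response Y/Z (payoff 4)
  P2 vs B: payoffs [2, 4, 3] → best response Y (payoff 4)
  P2 vs C: payoffs [3, 3, 0] → best response X/Y (payoff 3)
Mutual best responses: (A,Y), (C,X) → Nash equilibria.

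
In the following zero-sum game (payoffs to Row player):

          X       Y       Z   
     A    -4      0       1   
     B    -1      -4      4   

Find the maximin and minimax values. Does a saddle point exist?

Maximin = -4, Minimax = -1, Saddle: False

Work:
Row minimums: [-4, -4] → maximin = -4
Column maximums: [-1, 0, 4] → minimax = -1
No saddle point (maximin ≠ minimax). Mixed strategy needed.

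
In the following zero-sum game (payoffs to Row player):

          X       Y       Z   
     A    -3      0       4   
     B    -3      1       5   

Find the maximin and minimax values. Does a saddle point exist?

Maximin = -3, Minimax = -3, Saddle: True

Work:
Row minimums: [-3, -3] → maximin = -3
Column maximums: [-3, 1, 5] → minimax = -3
Saddle point exists! Game value = -3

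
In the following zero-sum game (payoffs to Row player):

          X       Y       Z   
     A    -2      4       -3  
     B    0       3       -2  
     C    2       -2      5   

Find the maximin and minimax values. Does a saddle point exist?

Maximin = -2, Minimax = 2, Saddle: False

Work:
Row minimums: [-3, -2, -2] → maximin = -2
Column maximums: [2, 4, 5] → minimax = 2
No saddle point (maximin ≠ minimax). Mixed strategy needed.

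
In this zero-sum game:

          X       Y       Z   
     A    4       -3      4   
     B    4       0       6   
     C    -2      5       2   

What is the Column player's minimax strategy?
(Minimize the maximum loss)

Column should play X, value = 4

Work:
Column player minimizes Row's maximum payoff:
Column X: max payoff to Row = 4
Column Y: max payoff to Row = 5
Column Z: max payoff to Row = 6
Minimum is 4, achieved by column X.
Minimax strategy: X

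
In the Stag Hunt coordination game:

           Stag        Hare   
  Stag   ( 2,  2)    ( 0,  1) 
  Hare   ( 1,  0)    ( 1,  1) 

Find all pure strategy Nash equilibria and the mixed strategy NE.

Pure NE: (Stag, Stag) and (Hare, Hare); Mixed NE: p = 0.5, q = 0.5

Work:
Check pure NE:
(Stag, Stag): (2, 2) - no unilateral deviation beneficial
(Hare, Hare): (1, 1) - no unilateral deviation beneficial
Mixed NE: P1 plays Stag with p = 0.5, P2 plays Stag with q = 0.5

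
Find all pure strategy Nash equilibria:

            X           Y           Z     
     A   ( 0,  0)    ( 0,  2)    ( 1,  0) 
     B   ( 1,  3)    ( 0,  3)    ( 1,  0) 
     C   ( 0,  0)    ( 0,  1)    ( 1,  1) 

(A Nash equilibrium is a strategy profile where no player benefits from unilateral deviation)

Nash equilibrium: (A, Y), (B, X), (B, Y), (C, Y), (C, Z)

Work:
Best responses:
  P1 vs X: payoffs [0, 1, 0] → best response B (payoff 1)
  P1 vs Y: payoffs [0, 0, 0] → best response A/B/C (payoff 0)
  P1 vs Z: payoffs [1, 1, 1] → best response A/B/C (payoff 1)
  P2 vs A: payoffs [0, 2, 0] → best response Y (payoff 2)
  P2 vs B: payoffs [3, 3, 0] → best response X/Y (payoff 3)
  P2 vs C: payoffs [0, 1, 1] → best response Y/Z (payoff 1)
Mutual best responses: (A,Y), (B,X), (B,Y), (C,Y), (C,Z) → Nash equilibria.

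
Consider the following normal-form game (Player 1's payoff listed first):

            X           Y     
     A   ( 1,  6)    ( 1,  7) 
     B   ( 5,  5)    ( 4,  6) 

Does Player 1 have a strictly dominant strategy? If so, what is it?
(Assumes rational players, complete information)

Yes, Player 1's strictly dominant strategy is B

Work:
A strategy strictly dominates another if it gives a strictly higher payoff against every opponent action. Compare each pair of P1's strategies column-by-column:
  A vs B: [1 vs 5, 1 vs 4] → A does not strictly dominate B (column X: 1 ≤ 5)
  B vs A: [5 vs 1, 4 vs 1] → B strictly dominates A
B strictly dominates every other strategy → strictly dominant.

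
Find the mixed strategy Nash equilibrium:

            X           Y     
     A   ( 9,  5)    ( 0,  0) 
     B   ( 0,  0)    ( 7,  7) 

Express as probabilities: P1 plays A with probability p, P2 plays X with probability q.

p = 0.5833, q = 0.4375

Work:
Find probabilities that make opponent indifferent:
P2 chooses q to make P1 indifferent between A and B
P1 chooses p to make P2 indifferent between X and Y
Mixed NE: P1 plays (A: 0.5833, B: 0.4167), P2 plays (X: 0.4375, Y: 0.5625)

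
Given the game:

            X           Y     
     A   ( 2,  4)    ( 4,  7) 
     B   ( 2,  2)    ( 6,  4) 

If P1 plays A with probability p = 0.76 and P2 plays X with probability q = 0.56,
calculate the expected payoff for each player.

E[P1] = 3.0912, E[P2] = 4.7344

Work:
E[P1] = p·q·π₁(A,X) + p·(1-q)·π₁(A,Y) + (1-p)·q·π₁(B,X) + (1-p)·(1-q)·π₁(B,Y)
= 0.76·0.56·2 + 0.76·0.44·4 + 0.24·0.56·2 + 0.24·0.44·6
= 3.0912

E[P2] = 4.7344 (similar calculation)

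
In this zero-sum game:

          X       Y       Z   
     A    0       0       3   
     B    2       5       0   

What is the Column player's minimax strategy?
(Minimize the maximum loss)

Column should play X, value = 2

Work:
Column player minimizes Row's maximum payoff:
Column X: max payoff to Row = 2
Column Y: max payoff to Row = 5
Column Z: max payoff to Row = 3
Minimum is 2, achieved by column X.
Minimax strategy: X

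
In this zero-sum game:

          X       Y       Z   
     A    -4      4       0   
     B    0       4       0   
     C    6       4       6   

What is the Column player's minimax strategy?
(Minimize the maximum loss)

Column should play Y, value = 4

Work:
Column player minimizes Row's maximum payoff:
Column X: max payoff to Row = 6
Column Y: max payoff to Row = 4
Column Z: max payoff to Row = 6
Minimum is 4, achieved by column Y.
Minimax strategy: Y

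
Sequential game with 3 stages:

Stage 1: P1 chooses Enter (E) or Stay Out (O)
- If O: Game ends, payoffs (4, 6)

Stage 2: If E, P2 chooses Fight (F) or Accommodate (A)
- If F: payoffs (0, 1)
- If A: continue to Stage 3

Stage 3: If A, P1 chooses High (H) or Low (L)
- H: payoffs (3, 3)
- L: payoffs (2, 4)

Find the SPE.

SPE: (O, A, H); Outcome (4, 6)

Work:
Stage 3: P1 chooses H (3 vs 2)
Stage 2: P2: F->1, A->3 (anticipating H). Choose A
Stage 1: P1: O->4, E->3 (anticipating A, H). Choose O
SPE path: O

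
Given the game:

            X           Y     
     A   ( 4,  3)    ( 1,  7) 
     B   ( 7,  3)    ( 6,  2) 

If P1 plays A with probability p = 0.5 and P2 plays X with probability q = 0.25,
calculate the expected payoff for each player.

E[P1] = 4.0, E[P2] = 4.125

Work:
E[P1] = p·q·π₁(A,X) + p·(1-q)·π₁(A,Y) + (1-p)·q·π₁(B,X) + (1-p)·(1-q)·π₁(B,Y)
= 0.5·0.25·4 + 0.5·0.75·1 + 0.5·0.25·7 + 0.5·0.75·6
= 4.0

E[P2] = 4.125 (similar calculation)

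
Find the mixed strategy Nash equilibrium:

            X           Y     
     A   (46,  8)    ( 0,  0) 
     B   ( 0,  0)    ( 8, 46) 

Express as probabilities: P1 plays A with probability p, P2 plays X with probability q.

p = 0.8519, q = 0.1481

Work:
Find probabilities that make opponent indifferent:
P2 chooses q to make P1 indifferent between A and B
P1 chooses p to make P2 indifferent between X and Y
Mixed NE: P1 plays (A: 0.8519, B: 0.1481), P2 plays (X: 0.1481, Y: 0.8519)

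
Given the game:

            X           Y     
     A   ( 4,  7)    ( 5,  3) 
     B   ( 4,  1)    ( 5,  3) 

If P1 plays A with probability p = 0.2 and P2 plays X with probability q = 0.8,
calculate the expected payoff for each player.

E[P1] = 4.2, E[P2] = 2.36

Work:
E[P1] = p·q·π₁(A,X) + p·(1-q)·π₁(A,Y) + (1-p)·q·π₁(B,X) + (1-p)·(1-q)·π₁(B,Y)
= 0.2·0.8·4 + 0.2·0.2·5 + 0.8·0.8·4 + 0.8·0.2·5
= 4.2

E[P2] = 2.36 (similar calculation)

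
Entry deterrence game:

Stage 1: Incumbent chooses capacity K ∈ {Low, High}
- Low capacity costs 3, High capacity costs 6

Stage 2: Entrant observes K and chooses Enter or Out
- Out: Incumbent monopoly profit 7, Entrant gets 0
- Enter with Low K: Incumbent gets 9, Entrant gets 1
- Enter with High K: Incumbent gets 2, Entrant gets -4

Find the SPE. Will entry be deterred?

SPE: (Low, Enter|Low, Out|High); Entry not deterred. Incumbent net profit = 6, Entrant gets 1

Work:
After Low K: Entrant enters (1 > 0)
After High K: Entrant stays out (-4 < 0)
Incumbent: Low → 9−3=6, High → 7−6=1
Incumbent chooses Low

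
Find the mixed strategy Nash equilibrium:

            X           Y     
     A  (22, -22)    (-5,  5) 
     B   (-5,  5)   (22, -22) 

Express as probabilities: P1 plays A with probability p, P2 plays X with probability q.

p = 0.5, q = 0.5

Work:
Find probabilities that make opponent indifferent:
P2 chooses q to make P1 indifferent between A and B
P1 chooses p to make P2 indifferent between X and Y
Mixed NE: P1 plays (A: 0.5, B: 0.5), P2 plays (X: 0.5, Y: 0.5)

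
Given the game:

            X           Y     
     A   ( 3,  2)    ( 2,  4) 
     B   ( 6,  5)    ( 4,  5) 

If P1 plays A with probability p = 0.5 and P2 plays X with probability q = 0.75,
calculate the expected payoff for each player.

E[P1] = 4.125, E[P2] = 3.75

Work:
E[P1] = p·q·π₁(A,X) + p·(1-q)·π₁(A,Y) + (1-p)·q·π₁(B,X) + (1-p)·(1-q)·π₁(B,Y)
= 0.5·0.75·3 + 0.5·0.25·2 + 0.5·0.75·6 + 0.5·0.25·4
= 4.125

E[P2] = 3.75 (similar calculation)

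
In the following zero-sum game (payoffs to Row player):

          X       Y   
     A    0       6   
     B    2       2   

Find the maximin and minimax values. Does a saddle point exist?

Maximin = 2, Minimax = 2, Saddle: True

Work:
Row minimums: [0, 2] → maximin = 2
Column maximums: [2, 6] → minimax = 2
Saddle point exists! Game value = 2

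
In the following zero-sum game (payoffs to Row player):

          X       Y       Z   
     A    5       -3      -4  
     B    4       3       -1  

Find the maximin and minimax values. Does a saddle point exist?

Maximin = -1, Minimax = -1, Saddle: True

Work:
Row minimums: [-4, -1] → maximin = -1
Column maximums: [5, 3, -1] → minimax = -1
Saddle point exists! Game value = -1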